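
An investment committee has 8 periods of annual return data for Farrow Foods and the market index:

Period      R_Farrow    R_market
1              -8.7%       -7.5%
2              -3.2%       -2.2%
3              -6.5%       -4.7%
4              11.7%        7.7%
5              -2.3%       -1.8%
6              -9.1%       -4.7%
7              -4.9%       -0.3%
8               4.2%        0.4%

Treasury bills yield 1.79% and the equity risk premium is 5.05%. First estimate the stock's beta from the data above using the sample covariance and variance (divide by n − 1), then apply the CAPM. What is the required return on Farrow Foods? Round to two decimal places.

9.10%

Mean R_i = (-8.7 − 3.2 − 6.5 + 11.7 − 2.3 − 9.1 − 4.9 + 4.2) / 8 = -2.3500%
Mean R_m = (-7.5 − 2.2 − 4.7 + 7.7 − 1.8 − 4.7 − 0.3 + 0.4) / 8 = -1.6375%
Σ(R_i − R̄_i)(R_m − R̄_m) = 212.2050  ⇒  Cov = 212.2050 / 7 = 30.3150
Σ(R_m − R̄_m)² = 146.5988  ⇒  Var(R_m) = 146.5988 / 7 = 20.9427
β = Cov / Var(R_m) = 30.3150 / 20.9427 = 1.4475
E(R) = R_f + β × MRP = 1.79% + 1.4475 × 5.05% = 9.10%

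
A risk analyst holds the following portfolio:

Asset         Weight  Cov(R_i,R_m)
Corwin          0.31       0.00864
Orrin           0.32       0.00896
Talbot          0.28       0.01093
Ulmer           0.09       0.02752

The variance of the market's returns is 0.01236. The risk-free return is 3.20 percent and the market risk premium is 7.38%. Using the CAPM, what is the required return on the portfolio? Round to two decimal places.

β_Corwin = 0.00864 / 0.01236 = 0.6990
β_Orrin = 0.00896 / 0.01236 = 0.7249
β_Talbot = 0.01093 / 0.01236 = 0.8843
β_Ulmer = 0.02752 / 0.01236 = 2.2265
β_P = Σ w_i β_i = 0.31×0.6990 + 0.32×0.7249 + 0.28×0.8843 + 0.09×2.2265 = 0.8966
E(R_P) = R_f + β_P × MRP = 3.20% + 0.8966 × 7.38% = 9.82%

9.82%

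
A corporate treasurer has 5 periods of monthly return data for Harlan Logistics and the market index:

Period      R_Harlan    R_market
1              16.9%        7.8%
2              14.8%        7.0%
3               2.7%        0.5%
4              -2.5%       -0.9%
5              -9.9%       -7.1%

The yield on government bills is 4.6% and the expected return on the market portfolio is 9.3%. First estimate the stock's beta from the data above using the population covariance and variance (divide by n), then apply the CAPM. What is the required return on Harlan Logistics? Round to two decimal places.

13.25%

Mean R_i = (16.9 + 14.8 + 2.7 − 2.5 − 9.9) / 5 = 4.4000%
Mean R_m = (7.8 + 7.0 + 0.5 − 0.9 − 7.1) / 5 = 1.4600%
Σ(R_i − R̄_i)(R_m − R̄_m) = 277.1900  ⇒  Cov = 277.1900 / 5 = 55.4380
Σ(R_m − R̄_m)² = 150.6520  ⇒  Var(R_m) = 150.6520 / 5 = 30.1304
β = Cov / Var(R_m) = 55.4380 / 30.1304 = 1.8399
MRP = 9.3% − 4.6% = 4.70%
E(R) = R_f + β × MRP = 4.6% + 1.8399 × 4.7% = 13.25%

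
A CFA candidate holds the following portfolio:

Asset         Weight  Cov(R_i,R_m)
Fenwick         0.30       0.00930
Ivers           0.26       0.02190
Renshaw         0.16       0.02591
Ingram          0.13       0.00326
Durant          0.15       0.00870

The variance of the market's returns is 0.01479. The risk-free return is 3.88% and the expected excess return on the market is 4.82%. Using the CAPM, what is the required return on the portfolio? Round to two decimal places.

8.56%

β_Fenwick = 0.00930 / 0.01479 = 0.6288
β_Ivers = 0.02190 / 0.01479 = 1.4807
β_Renshaw = 0.02591 / 0.01479 = 1.7519
β_Ingram = 0.00326 / 0.01479 = 0.2204
β_Durant = 0.00870 / 0.01479 = 0.5882
β_P = Σ w_i β_i = 0.30×0.6288 + 0.26×1.4807 + 0.16×1.7519 + 0.13×0.2204 + 0.15×0.5882 = 0.9708
E(R_P) = R_f + β_P × MRP = 3.88% + 0.9708 × 4.82% = 8.56%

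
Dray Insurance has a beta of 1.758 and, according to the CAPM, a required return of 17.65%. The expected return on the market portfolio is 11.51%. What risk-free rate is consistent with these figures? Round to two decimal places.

3.41%

E(R) = R_f + β(E(R_m) − R_f) = R_f(1 − β) + β·E(R_m)
17.65% = R_f × (1 − 1.758) + 1.758 × 11.51%
17.65% = R_f × -0.758 + 20.23458%
R_f = (17.65% − 20.23458%) / -0.758 = 3.41%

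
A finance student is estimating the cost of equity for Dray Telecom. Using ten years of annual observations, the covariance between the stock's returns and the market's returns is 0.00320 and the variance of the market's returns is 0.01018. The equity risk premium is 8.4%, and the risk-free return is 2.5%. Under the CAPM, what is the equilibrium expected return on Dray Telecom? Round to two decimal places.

5.14%

β = Cov(R_i, R_m) / Var(R_m) = 0.00320 / 0.01018 = 0.3143
E(R) = R_f + β × MRP = 2.5% + 0.3143 × 8.4% = 5.14%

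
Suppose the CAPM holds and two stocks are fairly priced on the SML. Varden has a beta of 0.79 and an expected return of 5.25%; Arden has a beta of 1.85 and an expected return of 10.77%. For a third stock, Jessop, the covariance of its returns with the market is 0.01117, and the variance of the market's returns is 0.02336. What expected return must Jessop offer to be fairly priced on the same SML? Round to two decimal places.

3.63%

MRP = (10.77% − 5.25%) / (1.85 − 0.79) = 5.2075%
R_f = 5.25% − 0.79 × 5.2075% = 1.1361%
β_Jessop = Cov / Var(R_m) = 0.01117 / 0.02336 = 0.4782
E(R_Jessop) = R_f + β × MRP = 1.1361% + 0.4782 × 5.2075% = 3.63%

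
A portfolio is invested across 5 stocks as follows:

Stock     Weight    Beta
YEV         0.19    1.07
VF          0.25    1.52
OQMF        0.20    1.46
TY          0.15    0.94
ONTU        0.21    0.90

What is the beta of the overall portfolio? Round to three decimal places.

β_P = Σ w_i β_i = 0.19×1.07 + 0.25×1.52 + 0.20×1.46 + 0.15×0.94 + 0.21×0.90 = 1.2053

1.205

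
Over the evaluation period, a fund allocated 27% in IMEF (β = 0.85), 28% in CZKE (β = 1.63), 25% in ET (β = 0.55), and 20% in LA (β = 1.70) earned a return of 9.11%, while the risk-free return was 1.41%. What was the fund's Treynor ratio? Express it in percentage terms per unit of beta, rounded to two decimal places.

6.62%

β_P = 0.27×0.85 + 0.28×1.63 + 0.25×0.55 + 0.20×1.70 = 1.1634
Treynor = (R_P − R_f) / β_P = (9.11% − 1.41%) / 1.1634 = 7.70% / 1.1634 = 6.62%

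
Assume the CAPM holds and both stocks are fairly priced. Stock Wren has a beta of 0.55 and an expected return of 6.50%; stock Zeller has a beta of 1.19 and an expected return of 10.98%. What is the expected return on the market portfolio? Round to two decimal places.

Both satisfy E(R) = R_f + β·MRP, so the slope of the SML is
MRP = (10.98% − 6.50%) / (1.19 − 0.55) = 4.48% / 0.64 = 7.0000%
R_f = E(R_Wren) − β_Wren·MRP = 6.50% − 0.55 × 7.0000% = 2.6500%
E(R_m) = R_f + MRP = 2.6500% + 7.0000% = 9.65%

9.65%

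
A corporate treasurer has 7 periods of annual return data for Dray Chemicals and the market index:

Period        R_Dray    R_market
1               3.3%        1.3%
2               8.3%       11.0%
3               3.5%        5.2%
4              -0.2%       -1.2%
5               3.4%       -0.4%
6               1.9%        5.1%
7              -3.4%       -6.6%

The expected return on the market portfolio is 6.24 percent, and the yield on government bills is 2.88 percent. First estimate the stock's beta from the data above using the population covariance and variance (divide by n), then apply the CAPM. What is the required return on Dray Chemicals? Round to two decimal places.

4.82%

Mean R_i = (3.3 + 8.3 + 3.5 − 0.2 + 3.4 + 1.9 − 3.4) / 7 = 2.4000%
Mean R_m = (1.3 + 11.0 + 5.2 − 1.2 − 0.4 + 5.1 − 6.6) / 7 = 2.0571%
Σ(R_i − R̄_i)(R_m − R̄_m) = 110.2400  ⇒  Cov = 110.2400 / 7 = 15.7486
Σ(R_m − R̄_m)² = 191.2771  ⇒  Var(R_m) = 191.2771 / 7 = 27.3253
β = Cov / Var(R_m) = 15.7486 / 27.3253 = 0.5763
MRP = 6.24% − 2.88% = 3.36%
E(R) = R_f + β × MRP = 2.88% + 0.5763 × 3.36% = 4.82%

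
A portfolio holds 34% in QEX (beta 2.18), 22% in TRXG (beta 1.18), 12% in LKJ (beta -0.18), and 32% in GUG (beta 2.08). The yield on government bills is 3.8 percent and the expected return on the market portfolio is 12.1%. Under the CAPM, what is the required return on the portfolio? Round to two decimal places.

17.45%

β_P = Σ w_i β_i = 0.34×2.18 + 0.22×1.18 + 0.12×-0.18 + 0.32×2.08 = 1.6448
MRP = 12.1% − 3.8% = 8.30%
E(R_P) = R_f + β_P × MRP = 3.8% + 1.6448 × 8.3% = 17.45%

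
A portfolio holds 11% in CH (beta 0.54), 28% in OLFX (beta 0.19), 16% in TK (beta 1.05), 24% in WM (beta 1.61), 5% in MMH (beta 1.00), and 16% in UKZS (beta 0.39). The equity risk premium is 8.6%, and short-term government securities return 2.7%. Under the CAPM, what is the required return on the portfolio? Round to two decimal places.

9.40%

β_P = Σ w_i β_i = 0.11×0.54 + 0.28×0.19 + 0.16×1.05 + 0.24×1.61 + 0.05×1.00 + 0.16×0.39 = 0.7794
E(R_P) = R_f + β_P × MRP = 2.7% + 0.7794 × 8.6% = 9.40%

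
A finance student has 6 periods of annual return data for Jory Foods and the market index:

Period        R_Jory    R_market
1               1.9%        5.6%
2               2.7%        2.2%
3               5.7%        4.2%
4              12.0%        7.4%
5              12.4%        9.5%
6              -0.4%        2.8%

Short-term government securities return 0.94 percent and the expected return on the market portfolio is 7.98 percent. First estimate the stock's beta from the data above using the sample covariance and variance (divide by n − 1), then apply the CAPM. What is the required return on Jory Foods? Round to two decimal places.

12.57%

Mean R_i = (1.9 + 2.7 + 5.7 + 12.0 + 12.4 − 0.4) / 6 = 5.7167%
Mean R_m = (5.6 + 2.2 + 4.2 + 7.4 + 9.5 + 2.8) / 6 = 5.2833%
Σ(R_i − R̄_i)(R_m − R̄_m) = 64.7817  ⇒  Cov = 64.7817 / 5 = 12.9563
Σ(R_m − R̄_m)² = 39.2083  ⇒  Var(R_m) = 39.2083 / 5 = 7.8417
β = Cov / Var(R_m) = 12.9563 / 7.8417 = 1.6522
MRP = 7.98% − 0.94% = 7.04%
E(R) = R_f + β × MRP = 0.94% + 1.6522 × 7.04% = 12.57%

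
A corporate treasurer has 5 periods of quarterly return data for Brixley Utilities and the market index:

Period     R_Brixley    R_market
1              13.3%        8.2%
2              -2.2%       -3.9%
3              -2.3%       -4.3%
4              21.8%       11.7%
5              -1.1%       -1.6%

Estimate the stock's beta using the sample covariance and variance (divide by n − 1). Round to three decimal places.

1.476

Mean R_i = (13.3 − 2.2 − 2.3 + 21.8 − 1.1) / 5 = 5.9000%
Mean R_m = (8.2 − 3.9 − 4.3 + 11.7 − 1.6) / 5 = 2.0200%
Σ(R_i − R̄_i)(R_m − R̄_m) = 324.7600  ⇒  Cov = 324.7600 / 4 = 81.1900
Σ(R_m − R̄_m)² = 219.9880  ⇒  Var(R_m) = 219.9880 / 4 = 54.9970
β = Cov / Var(R_m) = 81.1900 / 54.9970 = 1.4763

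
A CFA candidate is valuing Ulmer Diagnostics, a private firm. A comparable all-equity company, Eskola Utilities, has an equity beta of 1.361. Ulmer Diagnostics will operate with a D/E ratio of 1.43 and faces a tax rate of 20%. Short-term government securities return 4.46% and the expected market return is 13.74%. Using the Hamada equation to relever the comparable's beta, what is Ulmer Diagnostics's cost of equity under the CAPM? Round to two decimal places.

β_L = β_U × [1 + (1 − t)(D/E)] = 1.361 × [1 + (1 − 0.20) × 1.43]
    = 1.361 × [1 + 0.80 × 1.43] = 1.361 × 2.1440 = 2.9180
MRP = 13.74% − 4.46% = 9.28%
E(R) = R_f + β_L × MRP = 4.46% + 2.9180 × 9.28% = 31.54%

31.54%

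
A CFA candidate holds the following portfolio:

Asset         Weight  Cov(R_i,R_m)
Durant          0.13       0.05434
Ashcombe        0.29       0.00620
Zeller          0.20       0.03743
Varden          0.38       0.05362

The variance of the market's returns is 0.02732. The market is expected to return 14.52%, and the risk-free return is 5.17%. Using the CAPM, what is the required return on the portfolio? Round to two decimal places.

17.74%

β_Durant = 0.05434 / 0.02732 = 1.9890
β_Ashcombe = 0.00620 / 0.02732 = 0.2269
β_Zeller = 0.03743 / 0.02732 = 1.3701
β_Varden = 0.05362 / 0.02732 = 1.9627
β_P = Σ w_i β_i = 0.13×1.9890 + 0.29×0.2269 + 0.20×1.3701 + 0.38×1.9627 = 1.3442
MRP = 14.52% − 5.17% = 9.35%
E(R_P) = R_f + β_P × MRP = 5.17% + 1.3442 × 9.35% = 17.74%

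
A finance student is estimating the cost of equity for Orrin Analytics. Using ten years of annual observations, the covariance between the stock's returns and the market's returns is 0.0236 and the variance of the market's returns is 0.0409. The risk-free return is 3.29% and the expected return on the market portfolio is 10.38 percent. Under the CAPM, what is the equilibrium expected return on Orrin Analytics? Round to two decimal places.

β = Cov(R_i, R_m) / Var(R_m) = 0.0236 / 0.0409 = 0.5770
MRP = 10.38% − 3.29% = 7.09%
E(R) = R_f + β × MRP = 3.29% + 0.5770 × 7.09% = 7.38%

7.38%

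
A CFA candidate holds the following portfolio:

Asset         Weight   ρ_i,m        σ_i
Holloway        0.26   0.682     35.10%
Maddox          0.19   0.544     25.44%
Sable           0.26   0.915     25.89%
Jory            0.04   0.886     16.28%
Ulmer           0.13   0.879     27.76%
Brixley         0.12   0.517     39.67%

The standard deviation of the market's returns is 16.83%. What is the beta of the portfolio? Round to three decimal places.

1.261

β_Holloway = 0.682 × 35.10% / 16.83% = 1.4224
β_Maddox = 0.544 × 25.44% / 16.83% = 0.8223
β_Sable = 0.915 × 25.89% / 16.83% = 1.4076
β_Jory = 0.886 × 16.28% / 16.83% = 0.8570
β_Ulmer = 0.879 × 27.76% / 16.83% = 1.4499
β_Brixley = 0.517 × 39.67% / 16.83% = 1.2186
β_P = Σ w_i β_i = 0.26×1.4224 + 0.19×0.8223 + 0.26×1.4076 + 0.04×0.8570 + 0.13×1.4499 + 0.12×1.2186 = 1.2610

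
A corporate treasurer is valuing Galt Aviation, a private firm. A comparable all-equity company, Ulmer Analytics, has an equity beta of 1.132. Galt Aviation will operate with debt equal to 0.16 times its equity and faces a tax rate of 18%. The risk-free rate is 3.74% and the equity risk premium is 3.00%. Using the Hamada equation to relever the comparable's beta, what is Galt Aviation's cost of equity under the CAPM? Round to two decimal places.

β_L = β_U × [1 + (1 − t)(D/E)] = 1.132 × [1 + (1 − 0.18) × 0.16]
    = 1.132 × [1 + 0.82 × 0.16] = 1.132 × 1.1312 = 1.2805
E(R) = R_f + β_L × MRP = 3.74% + 1.2805 × 3.00% = 7.58%

7.58%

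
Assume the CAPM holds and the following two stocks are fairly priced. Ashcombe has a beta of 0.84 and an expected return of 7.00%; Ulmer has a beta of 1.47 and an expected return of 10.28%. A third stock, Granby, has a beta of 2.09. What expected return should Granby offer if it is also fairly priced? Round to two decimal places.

13.51%

MRP (SML slope) = (10.28% − 7.00%) / (1.47 − 0.84) = 3.28% / 0.63 = 5.2063%
R_f (intercept) = 7.00% − 0.84 × 5.2063% = 2.6267%
E(R_Granby) = R_f + β × MRP = 2.6267% + 2.09 × 5.2063% = 13.51%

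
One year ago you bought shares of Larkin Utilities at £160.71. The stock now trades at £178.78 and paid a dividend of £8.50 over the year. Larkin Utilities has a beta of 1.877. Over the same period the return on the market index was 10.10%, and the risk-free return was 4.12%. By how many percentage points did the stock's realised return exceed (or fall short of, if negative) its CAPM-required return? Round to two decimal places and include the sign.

+1.19%

Realised HPR = (P1 + D1 − P0) / P0 = (178.78 + 8.50 − 160.71) / 160.71 = 26.57 / 160.71 = 16.5329%
MRP = 10.10% − 4.12% = 5.98%
CAPM required = R_f + β·MRP = 4.12% + 1.877 × 5.98% = 15.34446%
α = realised − required = 16.5329% − 15.34446% = +1.19%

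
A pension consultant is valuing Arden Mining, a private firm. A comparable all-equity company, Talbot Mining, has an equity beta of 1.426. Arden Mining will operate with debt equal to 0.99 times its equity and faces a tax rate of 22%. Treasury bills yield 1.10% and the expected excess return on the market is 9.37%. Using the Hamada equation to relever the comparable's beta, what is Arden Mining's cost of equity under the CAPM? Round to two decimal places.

24.78%

β_L = β_U × [1 + (1 − t)(D/E)] = 1.426 × [1 + (1 − 0.22) × 0.99]
    = 1.426 × [1 + 0.78 × 0.99] = 1.426 × 1.7722 = 2.5272
E(R) = R_f + β_L × MRP = 1.10% + 2.5272 × 9.37% = 24.78%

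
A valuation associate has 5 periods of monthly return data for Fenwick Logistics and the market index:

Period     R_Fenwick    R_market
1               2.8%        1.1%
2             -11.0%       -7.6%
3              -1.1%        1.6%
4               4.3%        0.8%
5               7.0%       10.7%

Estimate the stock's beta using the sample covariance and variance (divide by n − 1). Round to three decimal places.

Mean R_i = (2.8 − 11.0 − 1.1 + 4.3 + 7.0) / 5 = 0.4000%
Mean R_m = (1.1 − 7.6 + 1.6 + 0.8 + 10.7) / 5 = 1.3200%
Σ(R_i − R̄_i)(R_m − R̄_m) = 160.6200  ⇒  Cov = 160.6200 / 4 = 40.1550
Σ(R_m − R̄_m)² = 167.9480  ⇒  Var(R_m) = 167.9480 / 4 = 41.9870
β = Cov / Var(R_m) = 40.1550 / 41.9870 = 0.9564

0.956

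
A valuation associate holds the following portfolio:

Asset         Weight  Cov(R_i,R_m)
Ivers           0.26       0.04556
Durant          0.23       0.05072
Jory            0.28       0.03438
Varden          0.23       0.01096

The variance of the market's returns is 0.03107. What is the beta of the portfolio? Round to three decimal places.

β_Ivers = 0.04556 / 0.03107 = 1.4664
β_Durant = 0.05072 / 0.03107 = 1.6324
β_Jory = 0.03438 / 0.03107 = 1.1065
β_Varden = 0.01096 / 0.03107 = 0.3528
β_P = Σ w_i β_i = 0.26×1.4664 + 0.23×1.6324 + 0.28×1.1065 + 0.23×0.3528 = 1.1477

1.148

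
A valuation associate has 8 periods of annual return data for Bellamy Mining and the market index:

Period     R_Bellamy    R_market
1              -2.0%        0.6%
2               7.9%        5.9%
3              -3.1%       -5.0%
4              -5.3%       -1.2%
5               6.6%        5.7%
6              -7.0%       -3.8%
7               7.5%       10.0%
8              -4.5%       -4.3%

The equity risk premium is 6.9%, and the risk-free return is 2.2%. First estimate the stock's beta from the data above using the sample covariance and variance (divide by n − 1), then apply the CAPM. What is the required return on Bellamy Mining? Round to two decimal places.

9.30%

Mean R_i = (-2.0 + 7.9 − 3.1 − 5.3 + 6.6 − 7.0 + 7.5 − 4.5) / 8 = 0.0125%
Mean R_m = (0.6 + 5.9 − 5.0 − 1.2 + 5.7 − 3.8 + 10.0 − 4.3) / 8 = 0.9875%
Σ(R_i − R̄_i)(R_m − R̄_m) = 225.7413  ⇒  Cov = 225.7413 / 7 = 32.2488
Σ(R_m − R̄_m)² = 219.2288  ⇒  Var(R_m) = 219.2288 / 7 = 31.3184
β = Cov / Var(R_m) = 32.2488 / 31.3184 = 1.0297
E(R) = R_f + β × MRP = 2.2% + 1.0297 × 6.9% = 9.30%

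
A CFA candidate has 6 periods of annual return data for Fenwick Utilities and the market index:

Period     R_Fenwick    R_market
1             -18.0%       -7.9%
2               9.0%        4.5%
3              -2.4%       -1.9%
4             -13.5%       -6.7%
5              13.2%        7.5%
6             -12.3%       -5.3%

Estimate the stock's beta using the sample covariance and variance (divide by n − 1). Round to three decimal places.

2.019

Mean R_i = (-18.0 + 9.0 − 2.4 − 13.5 + 13.2 − 12.3) / 6 = -4.0000%
Mean R_m = (-7.9 + 4.5 − 1.9 − 6.7 + 7.5 − 5.3) / 6 = -1.6333%
Σ(R_i − R̄_i)(R_m − R̄_m) = 402.7000  ⇒  Cov = 402.7000 / 5 = 80.5400
Σ(R_m − R̄_m)² = 199.4933  ⇒  Var(R_m) = 199.4933 / 5 = 39.8987
β = Cov / Var(R_m) = 80.5400 / 39.8987 = 2.0186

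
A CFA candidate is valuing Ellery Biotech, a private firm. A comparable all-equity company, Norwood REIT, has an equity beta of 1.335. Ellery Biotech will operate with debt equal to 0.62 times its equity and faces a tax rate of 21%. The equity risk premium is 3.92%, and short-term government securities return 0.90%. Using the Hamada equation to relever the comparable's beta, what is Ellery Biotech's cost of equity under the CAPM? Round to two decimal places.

β_L = β_U × [1 + (1 − t)(D/E)] = 1.335 × [1 + (1 − 0.21) × 0.62]
    = 1.335 × [1 + 0.79 × 0.62] = 1.335 × 1.4898 = 1.9889
E(R) = R_f + β_L × MRP = 0.90% + 1.9889 × 3.92% = 8.70%

8.70%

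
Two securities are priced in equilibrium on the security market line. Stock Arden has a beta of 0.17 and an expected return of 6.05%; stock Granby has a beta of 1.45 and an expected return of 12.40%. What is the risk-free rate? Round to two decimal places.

5.21%

Both satisfy E(R) = R_f + β·MRP, so the slope of the SML is
MRP = (12.40% − 6.05%) / (1.45 − 0.17) = 6.35% / 1.28 = 4.9609%
R_f = E(R_Arden) − β_Arden·MRP = 6.05% − 0.17 × 4.9609% = 5.2066%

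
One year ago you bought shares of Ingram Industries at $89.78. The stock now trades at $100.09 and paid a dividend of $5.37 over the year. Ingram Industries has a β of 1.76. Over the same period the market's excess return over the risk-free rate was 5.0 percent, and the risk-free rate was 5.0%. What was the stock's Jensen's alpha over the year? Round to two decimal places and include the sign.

Realised HPR = (P1 + D1 − P0) / P0 = (100.09 + 5.37 − 89.78) / 89.78 = 15.68 / 89.78 = 17.4649%
CAPM required = R_f + β·MRP = 5.0% + 1.76 × 5.0% = 13.8000%
α = realised − required = 17.4649% − 13.8000% = +3.66%

+3.66%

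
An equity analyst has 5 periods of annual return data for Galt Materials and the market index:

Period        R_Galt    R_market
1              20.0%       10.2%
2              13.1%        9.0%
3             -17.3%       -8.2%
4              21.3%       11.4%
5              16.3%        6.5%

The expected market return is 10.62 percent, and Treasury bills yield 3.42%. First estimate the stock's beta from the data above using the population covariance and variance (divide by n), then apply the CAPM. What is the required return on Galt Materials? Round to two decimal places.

17.51%

Mean R_i = (20.0 + 13.1 − 17.3 + 21.3 + 16.3) / 5 = 10.6800%
Mean R_m = (10.2 + 9.0 − 8.2 + 11.4 + 6.5) / 5 = 5.7800%
Σ(R_i − R̄_i)(R_m − R̄_m) = 503.8780  ⇒  Cov = 503.8780 / 5 = 100.7756
Σ(R_m − R̄_m)² = 257.4480  ⇒  Var(R_m) = 257.4480 / 5 = 51.4896
β = Cov / Var(R_m) = 100.7756 / 51.4896 = 1.9572
MRP = 10.62% − 3.42% = 7.20%
E(R) = R_f + β × MRP = 3.42% + 1.9572 × 7.20% = 17.51%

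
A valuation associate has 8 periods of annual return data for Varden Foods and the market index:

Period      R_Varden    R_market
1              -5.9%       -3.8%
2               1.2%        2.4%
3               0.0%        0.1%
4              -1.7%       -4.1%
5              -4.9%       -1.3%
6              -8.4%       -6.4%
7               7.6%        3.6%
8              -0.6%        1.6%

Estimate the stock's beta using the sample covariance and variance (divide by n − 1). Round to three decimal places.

Mean R_i = (-5.9 + 1.2 + 0.0 − 1.7 − 4.9 − 8.4 + 7.6 − 0.6) / 8 = -1.5875%
Mean R_m = (-3.8 + 2.4 + 0.1 − 4.1 − 1.3 − 6.4 + 3.6 + 1.6) / 8 = -0.9875%
Σ(R_i − R̄_i)(R_m − R̄_m) = 106.2588  ⇒  Cov = 106.2588 / 7 = 15.1798
Σ(R_m − R̄_m)² = 87.3888  ⇒  Var(R_m) = 87.3888 / 7 = 12.4841
β = Cov / Var(R_m) = 15.1798 / 12.4841 = 1.2159

1.216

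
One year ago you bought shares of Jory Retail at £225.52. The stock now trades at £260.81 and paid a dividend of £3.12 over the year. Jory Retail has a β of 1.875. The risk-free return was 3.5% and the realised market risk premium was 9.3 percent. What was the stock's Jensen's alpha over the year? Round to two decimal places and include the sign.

-3.91%

Realised HPR = (P1 + D1 − P0) / P0 = (260.81 + 3.12 − 225.52) / 225.52 = 38.41 / 225.52 = 17.0317%
CAPM required = R_f + β·MRP = 3.5% + 1.875 × 9.3% = 20.9375%
α = realised − required = 17.0317% − 20.9375% = -3.91%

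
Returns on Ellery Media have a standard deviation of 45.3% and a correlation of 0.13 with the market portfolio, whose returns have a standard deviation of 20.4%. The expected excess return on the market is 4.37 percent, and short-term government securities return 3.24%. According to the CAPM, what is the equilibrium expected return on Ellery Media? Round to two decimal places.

β = ρ × σ_i / σ_m = 0.13 × 45.3% / 20.4% = 0.2887
E(R) = 3.24% + 0.2887 × 4.37% = 4.50%

4.50%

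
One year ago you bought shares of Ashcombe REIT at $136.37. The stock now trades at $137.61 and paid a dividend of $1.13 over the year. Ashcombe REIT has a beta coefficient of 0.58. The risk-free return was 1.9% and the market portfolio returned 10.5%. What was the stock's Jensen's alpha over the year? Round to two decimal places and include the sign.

-5.15%

Realised HPR = (P1 + D1 − P0) / P0 = (137.61 + 1.13 − 136.37) / 136.37 = 2.37 / 136.37 = 1.7379%
MRP = 10.5% − 1.9% = 8.60%
CAPM required = R_f + β·MRP = 1.9% + 0.58 × 8.6% = 6.8880%
α = realised − required = 1.7379% − 6.8880% = -5.15%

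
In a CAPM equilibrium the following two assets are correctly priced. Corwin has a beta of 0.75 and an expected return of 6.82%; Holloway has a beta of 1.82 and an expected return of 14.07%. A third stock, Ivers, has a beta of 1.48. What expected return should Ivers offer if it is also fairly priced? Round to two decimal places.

11.77%

MRP (SML slope) = (14.07% − 6.82%) / (1.82 − 0.75) = 7.25% / 1.07 = 6.7757%
R_f (intercept) = 6.82% − 0.75 × 6.7757% = 1.7382%
E(R_Ivers) = R_f + β × MRP = 1.7382% + 1.48 × 6.7757% = 11.77%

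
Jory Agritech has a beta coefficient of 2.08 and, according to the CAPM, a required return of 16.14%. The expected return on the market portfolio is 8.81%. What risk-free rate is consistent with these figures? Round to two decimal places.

E(R) = R_f + β(E(R_m) − R_f) = R_f(1 − β) + β·E(R_m)
16.14% = R_f × (1 − 2.08) + 2.08 × 8.81%
16.14% = R_f × -1.08 + 18.3248%
R_f = (16.14% − 18.3248%) / -1.08 = 2.02%

2.02%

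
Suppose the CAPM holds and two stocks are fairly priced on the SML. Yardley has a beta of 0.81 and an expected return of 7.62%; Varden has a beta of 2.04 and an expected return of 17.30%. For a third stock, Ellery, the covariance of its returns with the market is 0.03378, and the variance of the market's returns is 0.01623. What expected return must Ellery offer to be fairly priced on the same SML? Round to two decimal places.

17.63%

MRP = (17.30% − 7.62%) / (2.04 − 0.81) = 7.8699%
R_f = 7.62% − 0.81 × 7.8699% = 1.2454%
β_Ellery = Cov / Var(R_m) = 0.03378 / 0.01623 = 2.0813
E(R_Ellery) = R_f + β × MRP = 1.2454% + 2.0813 × 7.8699% = 17.63%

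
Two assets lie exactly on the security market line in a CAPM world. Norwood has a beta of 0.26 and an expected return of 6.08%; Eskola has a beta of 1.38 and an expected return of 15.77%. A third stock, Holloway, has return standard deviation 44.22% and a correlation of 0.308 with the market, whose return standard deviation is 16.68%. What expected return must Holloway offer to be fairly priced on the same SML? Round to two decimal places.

MRP = (15.77% − 6.08%) / (1.38 − 0.26) = 8.6518%
R_f = 6.08% − 0.26 × 8.6518% = 3.8305%
β_Holloway = ρ·σ_i/σ_m = 0.308 × 44.22 / 16.68 = 0.8165
E(R_Holloway) = R_f + β × MRP = 3.8305% + 0.8165 × 8.6518% = 10.89%

10.89%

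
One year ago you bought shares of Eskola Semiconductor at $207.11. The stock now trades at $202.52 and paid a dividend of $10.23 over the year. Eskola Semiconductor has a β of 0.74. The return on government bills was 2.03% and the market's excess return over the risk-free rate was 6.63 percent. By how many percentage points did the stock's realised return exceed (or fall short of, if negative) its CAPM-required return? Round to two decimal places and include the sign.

Realised HPR = (P1 + D1 − P0) / P0 = (202.52 + 10.23 − 207.11) / 207.11 = 5.64 / 207.11 = 2.7232%
CAPM required = R_f + β·MRP = 2.03% + 0.74 × 6.63% = 6.9362%
α = realised − required = 2.7232% − 6.9362% = -4.21%

-4.21%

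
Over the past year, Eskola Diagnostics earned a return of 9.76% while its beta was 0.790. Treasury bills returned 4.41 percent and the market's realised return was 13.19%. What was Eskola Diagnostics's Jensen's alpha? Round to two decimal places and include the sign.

Market excess return = 13.19% − 4.41% = 8.78%
CAPM benchmark = R_f + β(R_m − R_f) = 4.41% + 0.790 × 8.78% = 11.34620%
α = actual − benchmark = 9.76% − 11.34620% = -1.59%

-1.59%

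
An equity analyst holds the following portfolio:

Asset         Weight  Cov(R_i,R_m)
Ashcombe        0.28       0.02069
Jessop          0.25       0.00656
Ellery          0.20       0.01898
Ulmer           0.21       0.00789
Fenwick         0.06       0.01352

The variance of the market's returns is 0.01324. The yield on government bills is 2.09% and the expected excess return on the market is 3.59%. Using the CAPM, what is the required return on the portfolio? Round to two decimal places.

5.80%

β_Ashcombe = 0.02069 / 0.01324 = 1.5627
β_Jessop = 0.00656 / 0.01324 = 0.4955
β_Ellery = 0.01898 / 0.01324 = 1.4335
β_Ulmer = 0.00789 / 0.01324 = 0.5959
β_Fenwick = 0.01352 / 0.01324 = 1.0211
β_P = Σ w_i β_i = 0.28×1.5627 + 0.25×0.4955 + 0.20×1.4335 + 0.21×0.5959 + 0.06×1.0211 = 1.0345
E(R_P) = R_f + β_P × MRP = 2.09% + 1.0345 × 3.59% = 5.80%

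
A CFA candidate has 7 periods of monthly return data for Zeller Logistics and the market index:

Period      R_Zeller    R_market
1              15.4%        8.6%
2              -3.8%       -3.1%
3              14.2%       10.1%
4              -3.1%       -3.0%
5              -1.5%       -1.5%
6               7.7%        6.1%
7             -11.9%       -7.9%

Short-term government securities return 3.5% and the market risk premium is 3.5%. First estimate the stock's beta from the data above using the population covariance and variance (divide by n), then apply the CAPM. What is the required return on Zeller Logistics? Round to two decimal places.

8.64%

Mean R_i = (15.4 − 3.8 + 14.2 − 3.1 − 1.5 + 7.7 − 11.9) / 7 = 2.4286%
Mean R_m = (8.6 − 3.1 + 10.1 − 3.0 − 1.5 + 6.1 − 7.9) / 7 = 1.3286%
Σ(R_i − R̄_i)(R_m − R̄_m) = 417.5843  ⇒  Cov = 417.5843 / 7 = 59.6549
Σ(R_m − R̄_m)² = 284.0943  ⇒  Var(R_m) = 284.0943 / 7 = 40.5849
β = Cov / Var(R_m) = 59.6549 / 40.5849 = 1.4699
E(R) = R_f + β × MRP = 3.5% + 1.4699 × 3.5% = 8.64%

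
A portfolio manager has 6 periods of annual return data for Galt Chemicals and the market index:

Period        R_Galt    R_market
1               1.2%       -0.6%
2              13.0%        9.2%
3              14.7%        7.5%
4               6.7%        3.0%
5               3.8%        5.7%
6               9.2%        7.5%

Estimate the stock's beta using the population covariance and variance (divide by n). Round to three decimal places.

Mean R_i = (1.2 + 13.0 + 14.7 + 6.7 + 3.8 + 9.2) / 6 = 8.1000%
Mean R_m = (-0.6 + 9.2 + 7.5 + 3.0 + 5.7 + 7.5) / 6 = 5.3833%
Σ(R_i − R̄_i)(R_m − R̄_m) = 78.2600  ⇒  Cov = 78.2600 / 6 = 13.0433
Σ(R_m − R̄_m)² = 65.1083  ⇒  Var(R_m) = 65.1083 / 6 = 10.8514
β = Cov / Var(R_m) = 13.0433 / 10.8514 = 1.2020

1.202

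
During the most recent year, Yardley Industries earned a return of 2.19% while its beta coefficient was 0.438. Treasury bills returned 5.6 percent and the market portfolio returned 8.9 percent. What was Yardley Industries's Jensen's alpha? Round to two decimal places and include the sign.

Market excess return = 8.9% − 5.6% = 3.30%
CAPM benchmark = R_f + β(R_m − R_f) = 5.6% + 0.438 × 3.3% = 7.0454%
α = actual − benchmark = 2.19% − 7.0454% = -4.86%

-4.86%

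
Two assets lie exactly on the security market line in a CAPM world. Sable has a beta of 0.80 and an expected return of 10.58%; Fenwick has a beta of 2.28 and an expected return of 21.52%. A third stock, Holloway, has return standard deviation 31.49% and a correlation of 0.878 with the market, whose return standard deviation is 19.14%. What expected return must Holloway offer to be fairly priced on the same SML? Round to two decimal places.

15.34%

MRP = (21.52% − 10.58%) / (2.28 − 0.80) = 7.3919%
R_f = 10.58% − 0.80 × 7.3919% = 4.6665%
β_Holloway = ρ·σ_i/σ_m = 0.878 × 31.49 / 19.14 = 1.4445
E(R_Holloway) = R_f + β × MRP = 4.6665% + 1.4445 × 7.3919% = 15.34%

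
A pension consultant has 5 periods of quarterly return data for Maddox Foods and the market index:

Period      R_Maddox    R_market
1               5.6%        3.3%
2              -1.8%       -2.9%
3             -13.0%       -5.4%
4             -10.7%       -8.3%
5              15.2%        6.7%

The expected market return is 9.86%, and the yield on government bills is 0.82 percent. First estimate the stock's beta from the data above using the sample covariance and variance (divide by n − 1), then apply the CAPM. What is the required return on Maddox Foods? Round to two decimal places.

17.21%

Mean R_i = (5.6 − 1.8 − 13.0 − 10.7 + 15.2) / 5 = -0.9400%
Mean R_m = (3.3 − 2.9 − 5.4 − 8.3 + 6.7) / 5 = -1.3200%
Σ(R_i − R̄_i)(R_m − R̄_m) = 278.3460  ⇒  Cov = 278.3460 / 4 = 69.5865
Σ(R_m − R̄_m)² = 153.5280  ⇒  Var(R_m) = 153.5280 / 4 = 38.3820
β = Cov / Var(R_m) = 69.5865 / 38.3820 = 1.8130
MRP = 9.86% − 0.82% = 9.04%
E(R) = R_f + β × MRP = 0.82% + 1.8130 × 9.04% = 17.21%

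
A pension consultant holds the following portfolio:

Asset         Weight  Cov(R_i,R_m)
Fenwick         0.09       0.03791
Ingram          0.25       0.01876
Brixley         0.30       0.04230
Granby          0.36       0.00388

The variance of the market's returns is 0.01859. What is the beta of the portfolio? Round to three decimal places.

1.194

β_Fenwick = 0.03791 / 0.01859 = 2.0393
β_Ingram = 0.01876 / 0.01859 = 1.0091
β_Brixley = 0.04230 / 0.01859 = 2.2754
β_Granby = 0.00388 / 0.01859 = 0.2087
β_P = Σ w_i β_i = 0.09×2.0393 + 0.25×1.0091 + 0.30×2.2754 + 0.36×0.2087 = 1.1936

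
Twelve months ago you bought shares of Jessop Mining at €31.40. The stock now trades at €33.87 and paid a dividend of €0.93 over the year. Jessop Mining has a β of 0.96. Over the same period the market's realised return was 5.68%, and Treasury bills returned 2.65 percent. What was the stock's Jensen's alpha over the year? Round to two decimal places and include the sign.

+5.27%

Realised HPR = (P1 + D1 − P0) / P0 = (33.87 + 0.93 − 31.40) / 31.40 = 3.40 / 31.40 = 10.8280%
MRP = 5.68% − 2.65% = 3.03%
CAPM required = R_f + β·MRP = 2.65% + 0.96 × 3.03% = 5.5588%
α = realised − required = 10.8280% − 5.5588% = +5.27%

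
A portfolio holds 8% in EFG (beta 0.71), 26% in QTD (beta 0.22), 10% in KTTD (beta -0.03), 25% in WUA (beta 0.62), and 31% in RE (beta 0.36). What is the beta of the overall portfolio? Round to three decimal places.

0.378

β_P = Σ w_i β_i = 0.08×0.71 + 0.26×0.22 + 0.10×-0.03 + 0.25×0.62 + 0.31×0.36 = 0.3776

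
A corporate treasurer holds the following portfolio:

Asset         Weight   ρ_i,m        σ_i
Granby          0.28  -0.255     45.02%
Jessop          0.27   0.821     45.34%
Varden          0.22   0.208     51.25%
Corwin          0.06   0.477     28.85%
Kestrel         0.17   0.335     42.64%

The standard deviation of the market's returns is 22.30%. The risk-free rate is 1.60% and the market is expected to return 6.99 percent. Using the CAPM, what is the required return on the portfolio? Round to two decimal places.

β_Granby = -0.255 × 45.02% / 22.30% = -0.5148
β_Jessop = 0.821 × 45.34% / 22.30% = 1.6692
β_Varden = 0.208 × 51.25% / 22.30% = 0.4780
β_Corwin = 0.477 × 28.85% / 22.30% = 0.6171
β_Kestrel = 0.335 × 42.64% / 22.30% = 0.6406
β_P = Σ w_i β_i = 0.28×-0.5148 + 0.27×1.6692 + 0.22×0.4780 + 0.06×0.6171 + 0.17×0.6406 = 0.5576
MRP = 6.99% − 1.60% = 5.39%
E(R_P) = R_f + β_P × MRP = 1.60% + 0.5576 × 5.39% = 4.61%

4.61%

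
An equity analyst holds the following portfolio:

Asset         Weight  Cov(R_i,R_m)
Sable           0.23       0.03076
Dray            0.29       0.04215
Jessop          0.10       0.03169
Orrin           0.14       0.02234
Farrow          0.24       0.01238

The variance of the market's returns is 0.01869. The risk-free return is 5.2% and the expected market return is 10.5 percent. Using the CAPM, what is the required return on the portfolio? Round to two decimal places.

β_Sable = 0.03076 / 0.01869 = 1.6458
β_Dray = 0.04215 / 0.01869 = 2.2552
β_Jessop = 0.03169 / 0.01869 = 1.6956
β_Orrin = 0.02234 / 0.01869 = 1.1953
β_Farrow = 0.01238 / 0.01869 = 0.6624
β_P = Σ w_i β_i = 0.23×1.6458 + 0.29×2.2552 + 0.10×1.6956 + 0.14×1.1953 + 0.24×0.6624 = 1.5284
MRP = 10.5% − 5.2% = 5.30%
E(R_P) = R_f + β_P × MRP = 5.2% + 1.5284 × 5.3% = 13.30%

13.30%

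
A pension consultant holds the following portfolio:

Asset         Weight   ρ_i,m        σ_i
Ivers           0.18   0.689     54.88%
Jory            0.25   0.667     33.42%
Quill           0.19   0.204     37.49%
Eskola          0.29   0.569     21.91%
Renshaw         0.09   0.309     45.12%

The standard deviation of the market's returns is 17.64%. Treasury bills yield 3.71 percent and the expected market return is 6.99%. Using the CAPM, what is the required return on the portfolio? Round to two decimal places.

β_Ivers = 0.689 × 54.88% / 17.64% = 2.1436
β_Jory = 0.667 × 33.42% / 17.64% = 1.2637
β_Quill = 0.204 × 37.49% / 17.64% = 0.4336
β_Eskola = 0.569 × 21.91% / 17.64% = 0.7067
β_Renshaw = 0.309 × 45.12% / 17.64% = 0.7904
β_P = Σ w_i β_i = 0.18×2.1436 + 0.25×1.2637 + 0.19×0.4336 + 0.29×0.7067 + 0.09×0.7904 = 1.0602
MRP = 6.99% − 3.71% = 3.28%
E(R_P) = R_f + β_P × MRP = 3.71% + 1.0602 × 3.28% = 7.19%

7.19%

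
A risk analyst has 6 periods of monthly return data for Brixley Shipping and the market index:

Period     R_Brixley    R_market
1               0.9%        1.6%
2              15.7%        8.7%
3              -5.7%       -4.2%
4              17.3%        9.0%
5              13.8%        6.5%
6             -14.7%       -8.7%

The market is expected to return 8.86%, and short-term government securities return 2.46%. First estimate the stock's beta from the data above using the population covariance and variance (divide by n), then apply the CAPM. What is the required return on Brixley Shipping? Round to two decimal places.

Mean R_i = (0.9 + 15.7 − 5.7 + 17.3 + 13.8 − 14.7) / 6 = 4.5500%
Mean R_m = (1.6 + 8.7 − 4.2 + 9.0 + 6.5 − 8.7) / 6 = 2.1500%
Σ(R_i − R̄_i)(R_m − R̄_m) = 476.5650  ⇒  Cov = 476.5650 / 6 = 79.4275
Σ(R_m − R̄_m)² = 267.0950  ⇒  Var(R_m) = 267.0950 / 6 = 44.5158
β = Cov / Var(R_m) = 79.4275 / 44.5158 = 1.7843
MRP = 8.86% − 2.46% = 6.40%
E(R) = R_f + β × MRP = 2.46% + 1.7843 × 6.40% = 13.88%

13.88%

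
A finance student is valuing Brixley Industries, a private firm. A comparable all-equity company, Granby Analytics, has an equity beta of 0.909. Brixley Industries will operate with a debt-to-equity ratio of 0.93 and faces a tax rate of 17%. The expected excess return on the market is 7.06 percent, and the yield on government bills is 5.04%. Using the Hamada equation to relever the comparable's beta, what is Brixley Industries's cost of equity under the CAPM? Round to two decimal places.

16.41%

β_L = β_U × [1 + (1 − t)(D/E)] = 0.909 × [1 + (1 − 0.17) × 0.93]
    = 0.909 × [1 + 0.83 × 0.93] = 0.909 × 1.7719 = 1.6107
E(R) = R_f + β_L × MRP = 5.04% + 1.6107 × 7.06% = 16.41%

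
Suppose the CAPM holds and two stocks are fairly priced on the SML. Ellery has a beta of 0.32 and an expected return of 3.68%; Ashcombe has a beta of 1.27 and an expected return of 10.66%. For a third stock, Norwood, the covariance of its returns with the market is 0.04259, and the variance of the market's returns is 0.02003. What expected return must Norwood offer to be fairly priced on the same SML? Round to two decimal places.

MRP = (10.66% − 3.68%) / (1.27 − 0.32) = 7.3474%
R_f = 3.68% − 0.32 × 7.3474% = 1.3288%
β_Norwood = Cov / Var(R_m) = 0.04259 / 0.02003 = 2.1263
E(R_Norwood) = R_f + β × MRP = 1.3288% + 2.1263 × 7.3474% = 16.95%

16.95%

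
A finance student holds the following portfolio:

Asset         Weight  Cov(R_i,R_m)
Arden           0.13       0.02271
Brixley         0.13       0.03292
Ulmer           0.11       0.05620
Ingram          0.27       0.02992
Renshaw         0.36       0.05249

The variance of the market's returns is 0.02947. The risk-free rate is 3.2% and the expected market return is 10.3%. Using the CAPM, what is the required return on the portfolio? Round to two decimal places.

β_Arden = 0.02271 / 0.02947 = 0.7706
β_Brixley = 0.03292 / 0.02947 = 1.1171
β_Ulmer = 0.05620 / 0.02947 = 1.9070
β_Ingram = 0.02992 / 0.02947 = 1.0153
β_Renshaw = 0.05249 / 0.02947 = 1.7811
β_P = Σ w_i β_i = 0.13×0.7706 + 0.13×1.1171 + 0.11×1.9070 + 0.27×1.0153 + 0.36×1.7811 = 1.3705
MRP = 10.3% − 3.2% = 7.10%
E(R_P) = R_f + β_P × MRP = 3.2% + 1.3705 × 7.1% = 12.93%

12.93%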